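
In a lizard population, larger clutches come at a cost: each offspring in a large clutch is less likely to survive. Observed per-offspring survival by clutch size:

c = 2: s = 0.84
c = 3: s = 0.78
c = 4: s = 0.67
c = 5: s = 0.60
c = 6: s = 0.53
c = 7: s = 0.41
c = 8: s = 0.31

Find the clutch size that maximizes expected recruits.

Expected recruits = c × s(c):
  c=2: 2 × 0.84 = 1.680
  c=3: 3 × 0.78 = 2.340
  c=4: 4 × 0.67 = 2.680
  c=5: 5 × 0.60 = 3.000
  c=6: 6 × 0.53 = 3.180
  c=7: 7 × 0.41 = 2.870
  c=8: 8 × 0.31 = 2.480
Maximum at c = 6 (3.180 recruits).

6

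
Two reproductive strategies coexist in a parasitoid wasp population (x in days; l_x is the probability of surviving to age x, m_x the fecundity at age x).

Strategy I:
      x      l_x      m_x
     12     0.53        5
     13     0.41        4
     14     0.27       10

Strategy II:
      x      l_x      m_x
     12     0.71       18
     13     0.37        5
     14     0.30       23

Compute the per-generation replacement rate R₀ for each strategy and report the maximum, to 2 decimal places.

Strategy I: R₀ = 0.53×5 + 0.41×4 + 0.27×10 = 6.9900
Strategy II: R₀ = 0.71×18 + 0.37×5 + 0.30×23 = 21.5300
Highest R₀: strategy II with 21.5300.

21.53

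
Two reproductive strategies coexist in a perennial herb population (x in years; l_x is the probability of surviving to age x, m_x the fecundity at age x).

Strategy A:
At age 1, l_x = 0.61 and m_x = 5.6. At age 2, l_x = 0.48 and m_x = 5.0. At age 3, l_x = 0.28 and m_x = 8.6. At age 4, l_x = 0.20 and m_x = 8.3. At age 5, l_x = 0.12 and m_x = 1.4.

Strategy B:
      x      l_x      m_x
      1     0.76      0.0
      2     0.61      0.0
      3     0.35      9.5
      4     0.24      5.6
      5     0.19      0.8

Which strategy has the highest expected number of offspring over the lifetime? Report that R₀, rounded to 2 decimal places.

Strategy A: R₀ = 0.61×5.6 + 0.48×5.0 + 0.28×8.6 + 0.20×8.3 + 0.12×1.4 = 10.0520
Strategy B: R₀ = 0.76×0.0 + 0.61×0.0 + 0.35×9.5 + 0.24×5.6 + 0.19×0.8 = 4.8210
Highest R₀: strategy A with 10.0520.

10.05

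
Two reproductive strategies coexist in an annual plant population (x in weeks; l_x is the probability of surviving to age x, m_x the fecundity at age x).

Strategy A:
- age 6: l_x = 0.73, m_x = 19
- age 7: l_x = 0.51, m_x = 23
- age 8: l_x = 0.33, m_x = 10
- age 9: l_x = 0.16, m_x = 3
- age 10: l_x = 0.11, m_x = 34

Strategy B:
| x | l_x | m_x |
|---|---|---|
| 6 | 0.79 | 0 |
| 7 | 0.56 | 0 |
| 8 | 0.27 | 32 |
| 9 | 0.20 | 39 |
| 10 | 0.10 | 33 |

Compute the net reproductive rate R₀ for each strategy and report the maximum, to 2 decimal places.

Strategy A: R₀ = 0.73×19 + 0.51×23 + 0.33×10 + 0.16×3 + 0.11×34 = 33.1200
Strategy B: R₀ = 0.79×0 + 0.56×0 + 0.27×32 + 0.20×39 + 0.10×33 = 19.7400
Highest R₀: strategy A with 33.1200.

33.12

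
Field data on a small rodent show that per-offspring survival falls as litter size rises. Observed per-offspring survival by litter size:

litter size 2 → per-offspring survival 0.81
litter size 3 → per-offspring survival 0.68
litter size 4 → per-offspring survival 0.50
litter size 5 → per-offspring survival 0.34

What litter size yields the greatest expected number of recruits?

3

Expected recruits = c × s(c):
  c=2: 2 × 0.81 = 1.620
  c=3: 3 × 0.68 = 2.040
  c=4: 4 × 0.50 = 2.000
  c=5: 5 × 0.34 = 1.700
Maximum at c = 3 (2.040 recruits).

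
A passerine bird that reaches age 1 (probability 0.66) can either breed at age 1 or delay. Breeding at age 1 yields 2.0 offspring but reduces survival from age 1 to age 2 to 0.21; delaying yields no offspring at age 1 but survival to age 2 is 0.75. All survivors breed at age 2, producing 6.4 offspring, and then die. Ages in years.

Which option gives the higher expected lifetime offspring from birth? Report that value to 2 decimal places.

breed at age 1: R₀ = 0.66 × (2.0 + 0.21 × 6.4) = 0.66 × 3.3440 = 2.2070
delay to age 2: R₀ = 0.66 × (0.75 × 6.4) = 0.66 × 4.8000 = 3.1680
Higher: delay to age 2 (3.1680).

3.17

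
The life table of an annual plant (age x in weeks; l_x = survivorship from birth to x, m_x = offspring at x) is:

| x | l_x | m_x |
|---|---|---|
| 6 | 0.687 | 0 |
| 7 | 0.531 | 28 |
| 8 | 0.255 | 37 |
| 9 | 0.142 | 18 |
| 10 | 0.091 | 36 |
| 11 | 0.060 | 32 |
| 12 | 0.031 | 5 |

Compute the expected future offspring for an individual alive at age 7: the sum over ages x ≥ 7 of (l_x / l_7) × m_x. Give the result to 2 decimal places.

l_7 = 0.531. Conditional survival from age 7 to x is l_x / l_7.
  x=7: (0.531/0.531) × 28 = 28.0000
  x=8: (0.255/0.531) × 37 = 17.7684
  x=9: (0.142/0.531) × 18 = 4.8136
  x=10: (0.091/0.531) × 36 = 6.1695
  x=11: (0.060/0.531) × 32 = 3.6158
  x=12: (0.031/0.531) × 5 = 0.2919
Sum = 28.0000 + 17.7684 + 4.8136 + 6.1695 + 3.6158 + 0.2919 = 60.6591

60.66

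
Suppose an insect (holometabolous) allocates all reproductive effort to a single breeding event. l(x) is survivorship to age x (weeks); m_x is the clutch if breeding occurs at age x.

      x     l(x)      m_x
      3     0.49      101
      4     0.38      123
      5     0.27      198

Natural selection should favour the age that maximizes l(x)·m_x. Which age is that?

5

Expected offspring if breeding at age x = l(x) × m_x:
  age 3: 0.49 × 101 = 49.490
  age 4: 0.38 × 123 = 46.740
  age 5: 0.27 × 198 = 53.460
Maximum at age 5 (53.460).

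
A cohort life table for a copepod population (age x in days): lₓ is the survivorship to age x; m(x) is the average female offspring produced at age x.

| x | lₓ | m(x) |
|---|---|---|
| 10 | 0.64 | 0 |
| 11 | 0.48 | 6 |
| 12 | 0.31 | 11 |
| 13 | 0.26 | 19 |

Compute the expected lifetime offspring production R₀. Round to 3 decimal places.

R₀ = Σ lₓ m(x):
  age 10: 0.64 × 0 = 0.0000
  age 11: 0.48 × 6 = 2.8800
  age 12: 0.31 × 11 = 3.4100
  age 13: 0.26 × 19 = 4.9400
R₀ = 0.0000 + 2.8800 + 3.4100 + 4.9400 = 11.2300

11.230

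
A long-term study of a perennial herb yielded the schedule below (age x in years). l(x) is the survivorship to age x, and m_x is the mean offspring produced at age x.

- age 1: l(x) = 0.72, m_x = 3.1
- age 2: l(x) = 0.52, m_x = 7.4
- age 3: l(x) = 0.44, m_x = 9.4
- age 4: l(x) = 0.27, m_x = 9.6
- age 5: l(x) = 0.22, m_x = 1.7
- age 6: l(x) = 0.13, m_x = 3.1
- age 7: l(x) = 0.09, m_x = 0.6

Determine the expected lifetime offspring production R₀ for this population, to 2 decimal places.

13.64

R₀ = Σ l(x) m_x:
  age 1: 0.72 × 3.1 = 2.2320
  age 2: 0.52 × 7.4 = 3.8480
  age 3: 0.44 × 9.4 = 4.1360
  age 4: 0.27 × 9.6 = 2.5920
  age 5: 0.22 × 1.7 = 0.3740
  age 6: 0.13 × 3.1 = 0.4030
  age 7: 0.09 × 0.6 = 0.0540
R₀ = 2.2320 + 3.8480 + 4.1360 + 2.5920 + 0.3740 + 0.4030 + 0.0540 = 13.6390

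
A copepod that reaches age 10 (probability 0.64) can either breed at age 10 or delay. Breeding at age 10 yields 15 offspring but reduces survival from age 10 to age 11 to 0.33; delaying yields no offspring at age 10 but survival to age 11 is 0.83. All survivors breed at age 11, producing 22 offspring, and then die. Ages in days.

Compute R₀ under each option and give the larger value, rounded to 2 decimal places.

breed at age 10: R₀ = 0.64 × (15 + 0.33 × 22) = 0.64 × 22.2600 = 14.2464
delay to age 11: R₀ = 0.64 × (0.83 × 22) = 0.64 × 18.2600 = 11.6864
Higher: breed at age 10 (14.2464).

14.25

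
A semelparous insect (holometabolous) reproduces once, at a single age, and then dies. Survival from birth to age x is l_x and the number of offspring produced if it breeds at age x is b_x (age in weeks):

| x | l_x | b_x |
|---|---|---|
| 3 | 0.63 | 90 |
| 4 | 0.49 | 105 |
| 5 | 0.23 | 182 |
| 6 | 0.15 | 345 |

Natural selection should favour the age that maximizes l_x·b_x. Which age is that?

3

Expected offspring if breeding at age x = l_x × b_x:
  age 3: 0.63 × 90 = 56.700
  age 4: 0.49 × 105 = 51.450
  age 5: 0.23 × 182 = 41.860
  age 6: 0.15 × 345 = 51.750
Maximum at age 3 (56.700).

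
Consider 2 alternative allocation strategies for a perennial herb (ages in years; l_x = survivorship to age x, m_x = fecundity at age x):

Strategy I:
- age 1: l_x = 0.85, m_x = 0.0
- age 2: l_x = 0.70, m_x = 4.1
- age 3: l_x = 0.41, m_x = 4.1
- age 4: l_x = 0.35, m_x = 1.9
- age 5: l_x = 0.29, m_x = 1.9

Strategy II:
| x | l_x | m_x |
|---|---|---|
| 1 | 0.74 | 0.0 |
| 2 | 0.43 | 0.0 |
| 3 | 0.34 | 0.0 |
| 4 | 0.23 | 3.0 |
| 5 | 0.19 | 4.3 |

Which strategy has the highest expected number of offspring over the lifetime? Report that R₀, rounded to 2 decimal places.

5.77

Strategy I: R₀ = 0.85×0.0 + 0.70×4.1 + 0.41×4.1 + 0.35×1.9 + 0.29×1.9 = 5.7670
Strategy II: R₀ = 0.74×0.0 + 0.43×0.0 + 0.34×0.0 + 0.23×3.0 + 0.19×4.3 = 1.5070
Highest R₀: strategy I with 5.7670.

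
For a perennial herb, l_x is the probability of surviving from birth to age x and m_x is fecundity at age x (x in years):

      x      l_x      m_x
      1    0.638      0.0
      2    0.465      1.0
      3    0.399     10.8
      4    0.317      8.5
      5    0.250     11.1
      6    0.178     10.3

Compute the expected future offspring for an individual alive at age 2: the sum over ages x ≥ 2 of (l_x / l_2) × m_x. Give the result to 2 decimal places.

25.97

l_2 = 0.465. Conditional survival from age 2 to x is l_x / l_2.
  x=2: (0.465/0.465) × 1.0 = 1.0000
  x=3: (0.399/0.465) × 10.8 = 9.2671
  x=4: (0.317/0.465) × 8.5 = 5.7946
  x=5: (0.250/0.465) × 11.1 = 5.9677
  x=6: (0.178/0.465) × 10.3 = 3.9428
Sum = 1.0000 + 9.2671 + 5.7946 + 5.9677 + 3.9428 = 25.9723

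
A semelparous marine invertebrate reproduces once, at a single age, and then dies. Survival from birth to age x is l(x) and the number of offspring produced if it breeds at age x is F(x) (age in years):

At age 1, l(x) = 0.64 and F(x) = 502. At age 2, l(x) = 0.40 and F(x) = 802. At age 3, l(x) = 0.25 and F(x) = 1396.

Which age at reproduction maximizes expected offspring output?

Expected offspring if breeding at age x = l(x) × F(x):
  age 1: 0.64 × 502 = 321.280
  age 2: 0.40 × 802 = 320.800
  age 3: 0.25 × 1396 = 349.000
Maximum at age 3 (349.000).

3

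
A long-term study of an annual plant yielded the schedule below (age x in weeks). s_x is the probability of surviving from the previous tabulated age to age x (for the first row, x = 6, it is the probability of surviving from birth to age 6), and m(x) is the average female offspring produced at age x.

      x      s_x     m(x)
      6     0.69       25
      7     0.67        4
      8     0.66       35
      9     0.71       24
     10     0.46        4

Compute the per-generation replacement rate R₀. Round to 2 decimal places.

35.38

Survivorship from birth: l_x = s_6·s_7·…·s_x.
  l_6 = 0.69000
  l_7 = 0.46230
  l_8 = 0.30512
  l_9 = 0.21663
  l_10 = 0.09965
R₀ = Σ l_x m(x):
  age 6: 0.69000 × 25 = 17.2500
  age 7: 0.46230 × 4 = 1.8492
  age 8: 0.30512 × 35 = 10.6792
  age 9: 0.21663 × 24 = 5.1991
  age 10: 0.09965 × 4 = 0.3986
R₀ = 17.2500 + 1.8492 + 10.6792 + 5.1991 + 0.3986 = 35.3761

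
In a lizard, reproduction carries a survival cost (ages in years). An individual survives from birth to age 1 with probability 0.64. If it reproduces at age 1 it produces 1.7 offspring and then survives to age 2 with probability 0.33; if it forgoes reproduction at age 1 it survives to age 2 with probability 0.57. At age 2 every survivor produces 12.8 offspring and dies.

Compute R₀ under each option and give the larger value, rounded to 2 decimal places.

breed at age 1: R₀ = 0.64 × (1.7 + 0.33 × 12.8) = 0.64 × 5.9240 = 3.7914
delay to age 2: R₀ = 0.64 × (0.57 × 12.8) = 0.64 × 7.2960 = 4.6694
Higher: delay to age 2 (4.6694).

4.67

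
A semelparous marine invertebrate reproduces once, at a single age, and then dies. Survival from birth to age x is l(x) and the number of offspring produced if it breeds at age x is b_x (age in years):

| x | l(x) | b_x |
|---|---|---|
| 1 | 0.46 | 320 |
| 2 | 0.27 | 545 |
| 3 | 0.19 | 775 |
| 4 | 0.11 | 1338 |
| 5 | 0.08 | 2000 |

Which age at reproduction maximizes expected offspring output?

Expected offspring if breeding at age x = l(x) × b_x:
  age 1: 0.46 × 320 = 147.200
  age 2: 0.27 × 545 = 147.150
  age 3: 0.19 × 775 = 147.250
  age 4: 0.11 × 1338 = 147.180
  age 5: 0.08 × 2000 = 160.000
Maximum at age 5 (160.000).

5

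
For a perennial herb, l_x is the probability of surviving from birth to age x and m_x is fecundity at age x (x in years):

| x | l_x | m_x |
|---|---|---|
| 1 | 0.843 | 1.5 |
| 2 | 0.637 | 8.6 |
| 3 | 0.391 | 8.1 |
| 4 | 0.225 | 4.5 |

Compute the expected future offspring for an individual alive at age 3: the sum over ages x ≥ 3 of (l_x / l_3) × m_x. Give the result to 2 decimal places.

10.69

l_3 = 0.391. Conditional survival from age 3 to x is l_x / l_3.
  x=3: (0.391/0.391) × 8.1 = 8.1000
  x=4: (0.225/0.391) × 4.5 = 2.5895
Sum = 8.1000 + 2.5895 = 10.6895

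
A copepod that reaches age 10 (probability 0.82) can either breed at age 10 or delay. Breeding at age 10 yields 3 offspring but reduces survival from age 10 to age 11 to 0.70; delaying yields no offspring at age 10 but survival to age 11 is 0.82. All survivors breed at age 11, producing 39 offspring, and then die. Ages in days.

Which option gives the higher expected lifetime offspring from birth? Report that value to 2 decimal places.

breed at age 10: R₀ = 0.82 × (3 + 0.70 × 39) = 0.82 × 30.3000 = 24.8460
delay to age 11: R₀ = 0.82 × (0.82 × 39) = 0.82 × 31.9800 = 26.2236
Higher: delay to age 11 (26.2236).

26.22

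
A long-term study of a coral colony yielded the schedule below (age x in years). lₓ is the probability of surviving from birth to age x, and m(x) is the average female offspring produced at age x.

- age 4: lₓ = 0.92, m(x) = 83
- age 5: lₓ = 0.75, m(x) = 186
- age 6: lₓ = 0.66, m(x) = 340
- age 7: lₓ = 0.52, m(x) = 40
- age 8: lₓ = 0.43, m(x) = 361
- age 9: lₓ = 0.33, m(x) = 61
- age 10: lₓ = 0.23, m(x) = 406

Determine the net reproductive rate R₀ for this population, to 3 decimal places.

R₀ = Σ lₓ m(x):
  age 4: 0.92 × 83 = 76.3600
  age 5: 0.75 × 186 = 139.5000
  age 6: 0.66 × 340 = 224.4000
  age 7: 0.52 × 40 = 20.8000
  age 8: 0.43 × 361 = 155.2300
  age 9: 0.33 × 61 = 20.1300
  age 10: 0.23 × 406 = 93.3800
R₀ = 76.3600 + 139.5000 + 224.4000 + 20.8000 + 155.2300 + 20.1300 + 93.3800 = 729.8000

729.800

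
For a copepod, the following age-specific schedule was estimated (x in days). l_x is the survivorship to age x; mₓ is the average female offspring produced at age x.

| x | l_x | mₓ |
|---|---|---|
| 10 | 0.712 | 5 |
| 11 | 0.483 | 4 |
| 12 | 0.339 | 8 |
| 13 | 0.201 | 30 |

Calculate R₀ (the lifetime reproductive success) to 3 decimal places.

R₀ = Σ l_x mₓ:
  age 10: 0.712 × 5 = 3.5600
  age 11: 0.483 × 4 = 1.9320
  age 12: 0.339 × 8 = 2.7120
  age 13: 0.201 × 30 = 6.0300
R₀ = 3.5600 + 1.9320 + 2.7120 + 6.0300 = 14.2340

14.234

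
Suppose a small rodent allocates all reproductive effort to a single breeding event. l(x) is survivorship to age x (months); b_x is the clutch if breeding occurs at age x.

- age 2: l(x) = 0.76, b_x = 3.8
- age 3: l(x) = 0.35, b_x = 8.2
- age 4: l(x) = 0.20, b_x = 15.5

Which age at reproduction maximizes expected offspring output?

Expected offspring if breeding at age x = l(x) × b_x:
  age 2: 0.76 × 3.8 = 2.888
  age 3: 0.35 × 8.2 = 2.870
  age 4: 0.20 × 15.5 = 3.100
Maximum at age 4 (3.100).

4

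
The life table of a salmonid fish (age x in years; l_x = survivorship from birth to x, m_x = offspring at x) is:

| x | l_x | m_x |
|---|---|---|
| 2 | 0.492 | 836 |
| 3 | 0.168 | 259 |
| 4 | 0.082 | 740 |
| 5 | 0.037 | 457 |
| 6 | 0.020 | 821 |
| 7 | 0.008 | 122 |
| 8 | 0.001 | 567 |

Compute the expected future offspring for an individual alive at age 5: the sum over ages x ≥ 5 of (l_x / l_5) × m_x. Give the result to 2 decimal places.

942.49

l_5 = 0.037. Conditional survival from age 5 to x is l_x / l_5.
  x=5: (0.037/0.037) × 457 = 457.0000
  x=6: (0.020/0.037) × 821 = 443.7838
  x=7: (0.008/0.037) × 122 = 26.3784
  x=8: (0.001/0.037) × 567 = 15.3243
Sum = 457.0000 + 443.7838 + 26.3784 + 15.3243 = 942.4865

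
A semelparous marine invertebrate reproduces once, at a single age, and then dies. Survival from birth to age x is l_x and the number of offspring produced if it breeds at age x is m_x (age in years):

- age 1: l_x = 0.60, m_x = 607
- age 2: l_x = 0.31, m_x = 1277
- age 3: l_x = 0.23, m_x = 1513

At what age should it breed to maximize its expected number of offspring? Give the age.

Expected offspring if breeding at age x = l_x × m_x:
  age 1: 0.60 × 607 = 364.200
  age 2: 0.31 × 1277 = 395.870
  age 3: 0.23 × 1513 = 347.990
Maximum at age 2 (395.870).

2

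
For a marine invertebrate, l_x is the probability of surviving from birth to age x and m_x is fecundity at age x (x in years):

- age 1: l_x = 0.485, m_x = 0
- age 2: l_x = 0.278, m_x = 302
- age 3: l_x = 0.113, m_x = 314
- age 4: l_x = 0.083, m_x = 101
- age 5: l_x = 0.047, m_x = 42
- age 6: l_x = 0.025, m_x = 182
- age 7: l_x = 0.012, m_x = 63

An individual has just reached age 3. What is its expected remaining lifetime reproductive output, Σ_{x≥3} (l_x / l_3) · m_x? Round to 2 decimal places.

452.61

l_3 = 0.113. Conditional survival from age 3 to x is l_x / l_3.
  x=3: (0.113/0.113) × 314 = 314.0000
  x=4: (0.083/0.113) × 101 = 74.1858
  x=5: (0.047/0.113) × 42 = 17.4690
  x=6: (0.025/0.113) × 182 = 40.2655
  x=7: (0.012/0.113) × 63 = 6.6903
Sum = 314.0000 + 74.1858 + 17.4690 + 40.2655 + 6.6903 = 452.6106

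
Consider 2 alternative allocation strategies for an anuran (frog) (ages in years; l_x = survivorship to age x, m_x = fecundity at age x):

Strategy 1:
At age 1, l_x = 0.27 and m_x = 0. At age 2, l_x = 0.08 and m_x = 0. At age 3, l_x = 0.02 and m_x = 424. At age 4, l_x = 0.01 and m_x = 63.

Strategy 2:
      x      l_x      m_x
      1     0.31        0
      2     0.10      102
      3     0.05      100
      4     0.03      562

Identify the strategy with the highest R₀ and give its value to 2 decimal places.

Strategy 1: R₀ = 0.27×0 + 0.08×0 + 0.02×424 + 0.01×63 = 9.1100
Strategy 2: R₀ = 0.31×0 + 0.10×102 + 0.05×100 + 0.03×562 = 32.0600
Highest R₀: strategy 2 with 32.0600.

32.06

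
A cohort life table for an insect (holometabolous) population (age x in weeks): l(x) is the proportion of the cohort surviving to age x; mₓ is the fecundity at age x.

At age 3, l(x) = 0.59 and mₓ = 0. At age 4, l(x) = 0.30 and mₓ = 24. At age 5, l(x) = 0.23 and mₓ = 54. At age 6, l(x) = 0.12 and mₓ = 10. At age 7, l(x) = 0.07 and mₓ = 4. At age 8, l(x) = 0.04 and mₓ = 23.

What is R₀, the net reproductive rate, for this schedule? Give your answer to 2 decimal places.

R₀ = Σ l(x) mₓ:
  age 3: 0.59 × 0 = 0.0000
  age 4: 0.30 × 24 = 7.2000
  age 5: 0.23 × 54 = 12.4200
  age 6: 0.12 × 10 = 1.2000
  age 7: 0.07 × 4 = 0.2800
  age 8: 0.04 × 23 = 0.9200
R₀ = 0.0000 + 7.2000 + 12.4200 + 1.2000 + 0.2800 + 0.9200 = 22.0200

22.02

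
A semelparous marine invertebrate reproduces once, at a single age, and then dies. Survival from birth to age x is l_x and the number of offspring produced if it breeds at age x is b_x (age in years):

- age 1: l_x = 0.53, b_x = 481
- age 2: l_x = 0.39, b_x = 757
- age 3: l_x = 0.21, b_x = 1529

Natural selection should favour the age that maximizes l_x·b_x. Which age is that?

Expected offspring if breeding at age x = l_x × b_x:
  age 1: 0.53 × 481 = 254.930
  age 2: 0.39 × 757 = 295.230
  age 3: 0.21 × 1529 = 321.090
Maximum at age 3 (321.090).

3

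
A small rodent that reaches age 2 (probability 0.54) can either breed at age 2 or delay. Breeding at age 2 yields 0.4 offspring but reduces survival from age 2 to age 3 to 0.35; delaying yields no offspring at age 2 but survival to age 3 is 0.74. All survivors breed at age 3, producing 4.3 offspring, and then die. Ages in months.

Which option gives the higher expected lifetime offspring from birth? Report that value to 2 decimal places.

1.72

breed at age 2: R₀ = 0.54 × (0.4 + 0.35 × 4.3) = 0.54 × 1.9050 = 1.0287
delay to age 3: R₀ = 0.54 × (0.74 × 4.3) = 0.54 × 3.1820 = 1.7183
Higher: delay to age 3 (1.7183).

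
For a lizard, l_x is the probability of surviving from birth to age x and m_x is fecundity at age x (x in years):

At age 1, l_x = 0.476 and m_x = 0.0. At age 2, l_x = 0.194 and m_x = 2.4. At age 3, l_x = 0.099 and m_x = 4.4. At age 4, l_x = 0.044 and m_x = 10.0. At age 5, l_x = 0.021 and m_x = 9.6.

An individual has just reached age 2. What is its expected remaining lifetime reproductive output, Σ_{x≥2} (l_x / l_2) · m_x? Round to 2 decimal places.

7.95

l_2 = 0.194. Conditional survival from age 2 to x is l_x / l_2.
  x=2: (0.194/0.194) × 2.4 = 2.4000
  x=3: (0.099/0.194) × 4.4 = 2.2454
  x=4: (0.044/0.194) × 10.0 = 2.2680
  x=5: (0.021/0.194) × 9.6 = 1.0392
Sum = 2.4000 + 2.2454 + 2.2680 + 1.0392 = 7.9526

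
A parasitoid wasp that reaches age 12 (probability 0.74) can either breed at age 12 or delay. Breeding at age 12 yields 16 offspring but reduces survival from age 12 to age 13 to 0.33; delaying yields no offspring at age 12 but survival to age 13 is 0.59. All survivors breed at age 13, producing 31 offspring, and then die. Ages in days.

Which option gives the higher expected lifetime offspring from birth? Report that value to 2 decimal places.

19.41

breed at age 12: R₀ = 0.74 × (16 + 0.33 × 31) = 0.74 × 26.2300 = 19.4102
delay to age 13: R₀ = 0.74 × (0.59 × 31) = 0.74 × 18.2900 = 13.5346
Higher: breed at age 12 (19.4102).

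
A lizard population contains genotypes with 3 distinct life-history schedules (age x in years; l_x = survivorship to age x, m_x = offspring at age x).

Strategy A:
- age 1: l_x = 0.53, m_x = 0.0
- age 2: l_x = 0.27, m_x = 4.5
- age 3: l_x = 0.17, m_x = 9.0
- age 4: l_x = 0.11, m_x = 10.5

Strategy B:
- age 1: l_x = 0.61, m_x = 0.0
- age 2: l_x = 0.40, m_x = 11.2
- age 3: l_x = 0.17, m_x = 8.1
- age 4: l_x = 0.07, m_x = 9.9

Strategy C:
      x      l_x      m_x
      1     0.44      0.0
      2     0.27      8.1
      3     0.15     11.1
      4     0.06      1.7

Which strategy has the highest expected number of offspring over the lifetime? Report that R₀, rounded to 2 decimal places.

Strategy A: R₀ = 0.53×0.0 + 0.27×4.5 + 0.17×9.0 + 0.11×10.5 = 3.9000
Strategy B: R₀ = 0.61×0.0 + 0.40×11.2 + 0.17×8.1 + 0.07×9.9 = 6.5500
Strategy C: R₀ = 0.44×0.0 + 0.27×8.1 + 0.15×11.1 + 0.06×1.7 = 3.9540
Highest R₀: strategy B with 6.5500.

6.55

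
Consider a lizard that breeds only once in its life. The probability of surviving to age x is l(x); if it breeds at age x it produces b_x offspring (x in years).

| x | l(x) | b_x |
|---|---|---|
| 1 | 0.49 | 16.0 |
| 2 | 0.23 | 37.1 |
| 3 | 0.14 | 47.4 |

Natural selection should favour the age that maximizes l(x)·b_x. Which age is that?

Expected offspring if breeding at age x = l(x) × b_x:
  age 1: 0.49 × 16.0 = 7.840
  age 2: 0.23 × 37.1 = 8.533
  age 3: 0.14 × 47.4 = 6.636
Maximum at age 2 (8.533).

2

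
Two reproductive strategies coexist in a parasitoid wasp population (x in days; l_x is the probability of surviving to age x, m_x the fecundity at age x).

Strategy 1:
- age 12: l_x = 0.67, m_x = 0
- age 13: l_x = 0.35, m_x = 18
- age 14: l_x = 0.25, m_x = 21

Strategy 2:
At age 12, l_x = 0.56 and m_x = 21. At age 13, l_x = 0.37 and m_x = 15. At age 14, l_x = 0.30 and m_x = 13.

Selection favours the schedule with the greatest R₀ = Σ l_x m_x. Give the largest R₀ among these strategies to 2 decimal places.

21.21

Strategy 1: R₀ = 0.67×0 + 0.35×18 + 0.25×21 = 11.5500
Strategy 2: R₀ = 0.56×21 + 0.37×15 + 0.30×13 = 21.2100
Highest R₀: strategy 2 with 21.2100.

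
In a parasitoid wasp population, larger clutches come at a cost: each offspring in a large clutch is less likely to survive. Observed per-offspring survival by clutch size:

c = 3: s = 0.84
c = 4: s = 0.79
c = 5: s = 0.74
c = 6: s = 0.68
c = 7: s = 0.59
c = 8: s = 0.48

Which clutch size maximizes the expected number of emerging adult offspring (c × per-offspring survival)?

7

Expected emerging adult offspring = c × s(c):
  c=3: 3 × 0.84 = 2.520
  c=4: 4 × 0.79 = 3.160
  c=5: 5 × 0.74 = 3.700
  c=6: 6 × 0.68 = 4.080
  c=7: 7 × 0.59 = 4.130
  c=8: 8 × 0.48 = 3.840
Maximum at c = 7 (4.130 emerging adult offspring).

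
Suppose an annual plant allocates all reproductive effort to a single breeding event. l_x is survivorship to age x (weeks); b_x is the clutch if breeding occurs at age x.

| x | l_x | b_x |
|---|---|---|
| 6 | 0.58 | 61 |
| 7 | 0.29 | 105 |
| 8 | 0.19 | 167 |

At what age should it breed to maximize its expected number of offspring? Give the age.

Expected offspring if breeding at age x = l_x × b_x:
  age 6: 0.58 × 61 = 35.380
  age 7: 0.29 × 105 = 30.450
  age 8: 0.19 × 167 = 31.730
Maximum at age 6 (35.380).

6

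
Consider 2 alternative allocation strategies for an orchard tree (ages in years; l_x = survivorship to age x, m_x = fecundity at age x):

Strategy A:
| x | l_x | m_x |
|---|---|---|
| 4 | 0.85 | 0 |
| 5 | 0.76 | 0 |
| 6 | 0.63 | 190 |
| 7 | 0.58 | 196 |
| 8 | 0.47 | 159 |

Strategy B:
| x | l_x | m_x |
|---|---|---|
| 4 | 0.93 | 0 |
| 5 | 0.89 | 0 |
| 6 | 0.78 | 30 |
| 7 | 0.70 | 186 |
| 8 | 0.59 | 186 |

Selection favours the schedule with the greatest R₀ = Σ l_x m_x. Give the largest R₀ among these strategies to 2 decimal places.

308.11

Strategy A: R₀ = 0.85×0 + 0.76×0 + 0.63×190 + 0.58×196 + 0.47×159 = 308.1100
Strategy B: R₀ = 0.93×0 + 0.89×0 + 0.78×30 + 0.70×186 + 0.59×186 = 263.3400
Highest R₀: strategy A with 308.1100.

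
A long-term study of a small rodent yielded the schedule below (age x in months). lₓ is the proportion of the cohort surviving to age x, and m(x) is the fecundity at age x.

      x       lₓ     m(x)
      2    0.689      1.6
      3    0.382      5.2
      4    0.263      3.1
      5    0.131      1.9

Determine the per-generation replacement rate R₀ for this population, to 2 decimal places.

4.15

R₀ = Σ lₓ m(x):
  age 2: 0.689 × 1.6 = 1.1024
  age 3: 0.382 × 5.2 = 1.9864
  age 4: 0.263 × 3.1 = 0.8153
  age 5: 0.131 × 1.9 = 0.2489
R₀ = 1.1024 + 1.9864 + 0.8153 + 0.2489 = 4.1530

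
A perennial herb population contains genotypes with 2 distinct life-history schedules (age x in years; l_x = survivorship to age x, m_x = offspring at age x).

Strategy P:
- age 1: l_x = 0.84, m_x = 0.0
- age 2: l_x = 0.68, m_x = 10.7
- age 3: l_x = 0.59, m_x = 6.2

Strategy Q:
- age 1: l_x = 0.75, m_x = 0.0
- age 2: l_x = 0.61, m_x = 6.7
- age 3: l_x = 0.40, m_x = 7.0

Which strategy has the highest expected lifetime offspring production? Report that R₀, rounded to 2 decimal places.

Strategy P: R₀ = 0.84×0.0 + 0.68×10.7 + 0.59×6.2 = 10.9340
Strategy Q: R₀ = 0.75×0.0 + 0.61×6.7 + 0.40×7.0 = 6.8870
Highest R₀: strategy P with 10.9340.

10.93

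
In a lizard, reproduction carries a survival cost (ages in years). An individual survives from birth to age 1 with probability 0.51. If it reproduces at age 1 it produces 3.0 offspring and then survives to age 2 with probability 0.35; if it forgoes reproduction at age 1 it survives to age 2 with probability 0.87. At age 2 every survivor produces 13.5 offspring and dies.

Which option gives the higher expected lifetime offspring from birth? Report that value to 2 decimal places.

5.99

breed at age 1: R₀ = 0.51 × (3.0 + 0.35 × 13.5) = 0.51 × 7.7250 = 3.9398
delay to age 2: R₀ = 0.51 × (0.87 × 13.5) = 0.51 × 11.7450 = 5.9899
Higher: delay to age 2 (5.9899).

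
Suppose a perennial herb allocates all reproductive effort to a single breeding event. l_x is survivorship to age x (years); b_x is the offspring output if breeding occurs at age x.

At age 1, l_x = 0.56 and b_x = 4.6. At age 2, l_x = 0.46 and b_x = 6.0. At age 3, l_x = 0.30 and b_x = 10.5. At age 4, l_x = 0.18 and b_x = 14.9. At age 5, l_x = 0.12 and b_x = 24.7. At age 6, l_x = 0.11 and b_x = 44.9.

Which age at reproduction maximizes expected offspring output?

6

Expected offspring if breeding at age x = l_x × b_x:
  age 1: 0.56 × 4.6 = 2.576
  age 2: 0.46 × 6.0 = 2.760
  age 3: 0.30 × 10.5 = 3.150
  age 4: 0.18 × 14.9 = 2.682
  age 5: 0.12 × 24.7 = 2.964
  age 6: 0.11 × 44.9 = 4.939
Maximum at age 6 (4.939).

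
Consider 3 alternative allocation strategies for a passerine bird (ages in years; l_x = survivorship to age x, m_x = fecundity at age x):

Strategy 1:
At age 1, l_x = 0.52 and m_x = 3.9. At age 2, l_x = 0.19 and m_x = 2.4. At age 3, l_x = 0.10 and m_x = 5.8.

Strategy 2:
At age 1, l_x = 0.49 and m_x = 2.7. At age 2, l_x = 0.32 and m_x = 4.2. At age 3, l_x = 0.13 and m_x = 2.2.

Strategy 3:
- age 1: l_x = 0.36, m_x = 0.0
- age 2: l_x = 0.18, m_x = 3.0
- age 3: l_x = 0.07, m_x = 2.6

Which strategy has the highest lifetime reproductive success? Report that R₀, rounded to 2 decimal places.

Strategy 1: R₀ = 0.52×3.9 + 0.19×2.4 + 0.10×5.8 = 3.0640
Strategy 2: R₀ = 0.49×2.7 + 0.32×4.2 + 0.13×2.2 = 2.9530
Strategy 3: R₀ = 0.36×0.0 + 0.18×3.0 + 0.07×2.6 = 0.7220
Highest R₀: strategy 1 with 3.0640.

3.06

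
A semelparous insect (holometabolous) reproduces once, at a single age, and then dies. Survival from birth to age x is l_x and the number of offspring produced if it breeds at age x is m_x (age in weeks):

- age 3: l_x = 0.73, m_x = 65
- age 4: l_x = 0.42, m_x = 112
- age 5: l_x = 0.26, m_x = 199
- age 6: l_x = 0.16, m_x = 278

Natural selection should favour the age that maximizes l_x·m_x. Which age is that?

Expected offspring if breeding at age x = l_x × m_x:
  age 3: 0.73 × 65 = 47.450
  age 4: 0.42 × 112 = 47.040
  age 5: 0.26 × 199 = 51.740
  age 6: 0.16 × 278 = 44.480
Maximum at age 5 (51.740).

5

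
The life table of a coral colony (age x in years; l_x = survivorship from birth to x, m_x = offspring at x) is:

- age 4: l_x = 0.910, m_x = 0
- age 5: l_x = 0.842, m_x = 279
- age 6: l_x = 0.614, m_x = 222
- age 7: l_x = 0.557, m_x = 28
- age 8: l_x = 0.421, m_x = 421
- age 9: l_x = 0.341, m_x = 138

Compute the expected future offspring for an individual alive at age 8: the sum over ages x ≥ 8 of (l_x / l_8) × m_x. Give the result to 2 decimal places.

532.78

l_8 = 0.421. Conditional survival from age 8 to x is l_x / l_8.
  x=8: (0.421/0.421) × 421 = 421.0000
  x=9: (0.341/0.421) × 138 = 111.7767
Sum = 421.0000 + 111.7767 = 532.7767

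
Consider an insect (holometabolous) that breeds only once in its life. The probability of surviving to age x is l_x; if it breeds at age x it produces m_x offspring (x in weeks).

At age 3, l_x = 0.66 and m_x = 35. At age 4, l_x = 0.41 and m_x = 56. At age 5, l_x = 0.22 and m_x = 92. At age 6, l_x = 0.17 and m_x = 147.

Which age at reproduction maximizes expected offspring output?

Expected offspring if breeding at age x = l_x × m_x:
  age 3: 0.66 × 35 = 23.100
  age 4: 0.41 × 56 = 22.960
  age 5: 0.22 × 92 = 20.240
  age 6: 0.17 × 147 = 24.990
Maximum at age 6 (24.990).

6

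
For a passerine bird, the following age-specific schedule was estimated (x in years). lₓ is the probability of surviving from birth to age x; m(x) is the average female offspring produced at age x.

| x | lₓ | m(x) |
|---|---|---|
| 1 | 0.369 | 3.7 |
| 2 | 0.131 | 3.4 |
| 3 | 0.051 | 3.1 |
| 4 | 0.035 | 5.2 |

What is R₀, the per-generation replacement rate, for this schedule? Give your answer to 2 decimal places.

2.15

R₀ = Σ lₓ m(x):
  age 1: 0.369 × 3.7 = 1.3653
  age 2: 0.131 × 3.4 = 0.4454
  age 3: 0.051 × 3.1 = 0.1581
  age 4: 0.035 × 5.2 = 0.1820
R₀ = 1.3653 + 0.4454 + 0.1581 + 0.1820 = 2.1508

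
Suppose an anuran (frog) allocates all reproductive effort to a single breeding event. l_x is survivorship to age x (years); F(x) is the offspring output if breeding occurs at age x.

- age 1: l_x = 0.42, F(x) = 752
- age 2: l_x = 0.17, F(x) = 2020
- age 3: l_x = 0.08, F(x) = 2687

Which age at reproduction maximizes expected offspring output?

2

Expected offspring if breeding at age x = l_x × F(x):
  age 1: 0.42 × 752 = 315.840
  age 2: 0.17 × 2020 = 343.400
  age 3: 0.08 × 2687 = 214.960
Maximum at age 2 (343.400).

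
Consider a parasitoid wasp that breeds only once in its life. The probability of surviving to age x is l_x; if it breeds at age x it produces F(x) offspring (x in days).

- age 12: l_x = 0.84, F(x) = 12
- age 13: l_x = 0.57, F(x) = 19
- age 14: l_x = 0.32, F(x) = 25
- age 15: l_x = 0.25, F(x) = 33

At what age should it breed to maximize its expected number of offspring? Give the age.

13

Expected offspring if breeding at age x = l_x × F(x):
  age 12: 0.84 × 12 = 10.080
  age 13: 0.57 × 19 = 10.830
  age 14: 0.32 × 25 = 8.000
  age 15: 0.25 × 33 = 8.250
Maximum at age 13 (10.830).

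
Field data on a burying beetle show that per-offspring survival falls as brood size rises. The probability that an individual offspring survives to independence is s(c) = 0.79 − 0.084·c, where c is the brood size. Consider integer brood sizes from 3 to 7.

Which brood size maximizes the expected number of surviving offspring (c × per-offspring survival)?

Expected surviving offspring = c × s(c):
  c=3: 3 × 0.538 = 1.614
  c=4: 4 × 0.454 = 1.816
  c=5: 5 × 0.370 = 1.850
  c=6: 6 × 0.286 = 1.716
  c=7: 7 × 0.202 = 1.414
Maximum at c = 5 (1.850 surviving offspring).

5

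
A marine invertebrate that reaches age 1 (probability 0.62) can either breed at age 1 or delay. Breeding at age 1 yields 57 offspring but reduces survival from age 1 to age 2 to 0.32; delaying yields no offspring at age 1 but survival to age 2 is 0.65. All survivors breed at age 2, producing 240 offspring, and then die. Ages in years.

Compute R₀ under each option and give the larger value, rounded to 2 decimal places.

96.72

breed at age 1: R₀ = 0.62 × (57 + 0.32 × 240) = 0.62 × 133.8000 = 82.9560
delay to age 2: R₀ = 0.62 × (0.65 × 240) = 0.62 × 156.0000 = 96.7200
Higher: delay to age 2 (96.7200).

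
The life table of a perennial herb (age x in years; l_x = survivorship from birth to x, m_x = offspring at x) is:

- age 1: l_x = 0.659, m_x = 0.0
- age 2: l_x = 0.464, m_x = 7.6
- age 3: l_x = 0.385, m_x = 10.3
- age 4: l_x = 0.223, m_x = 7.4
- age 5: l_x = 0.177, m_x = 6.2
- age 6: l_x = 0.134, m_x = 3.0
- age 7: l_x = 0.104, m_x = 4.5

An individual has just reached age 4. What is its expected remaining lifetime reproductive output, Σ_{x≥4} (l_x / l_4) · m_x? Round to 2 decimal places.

16.22

l_4 = 0.223. Conditional survival from age 4 to x is l_x / l_4.
  x=4: (0.223/0.223) × 7.4 = 7.4000
  x=5: (0.177/0.223) × 6.2 = 4.9211
  x=6: (0.134/0.223) × 3.0 = 1.8027
  x=7: (0.104/0.223) × 4.5 = 2.0987
Sum = 7.4000 + 4.9211 + 1.8027 + 2.0987 = 16.2224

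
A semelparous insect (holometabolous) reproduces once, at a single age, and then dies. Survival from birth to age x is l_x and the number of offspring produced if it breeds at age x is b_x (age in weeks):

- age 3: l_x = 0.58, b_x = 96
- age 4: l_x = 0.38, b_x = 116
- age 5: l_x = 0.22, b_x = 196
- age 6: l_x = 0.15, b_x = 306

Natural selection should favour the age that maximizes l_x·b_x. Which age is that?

3

Expected offspring if breeding at age x = l_x × b_x:
  age 3: 0.58 × 96 = 55.680
  age 4: 0.38 × 116 = 44.080
  age 5: 0.22 × 196 = 43.120
  age 6: 0.15 × 306 = 45.900
Maximum at age 3 (55.680).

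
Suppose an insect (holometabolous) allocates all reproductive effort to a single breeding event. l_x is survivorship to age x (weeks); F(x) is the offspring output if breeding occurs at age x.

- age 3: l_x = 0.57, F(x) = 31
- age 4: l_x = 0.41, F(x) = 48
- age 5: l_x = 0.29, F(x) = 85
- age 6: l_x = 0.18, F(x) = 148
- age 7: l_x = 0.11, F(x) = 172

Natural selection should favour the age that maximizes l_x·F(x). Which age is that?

Expected offspring if breeding at age x = l_x × F(x):
  age 3: 0.57 × 31 = 17.670
  age 4: 0.41 × 48 = 19.680
  age 5: 0.29 × 85 = 24.650
  age 6: 0.18 × 148 = 26.640
  age 7: 0.11 × 172 = 18.920
Maximum at age 6 (26.640).

6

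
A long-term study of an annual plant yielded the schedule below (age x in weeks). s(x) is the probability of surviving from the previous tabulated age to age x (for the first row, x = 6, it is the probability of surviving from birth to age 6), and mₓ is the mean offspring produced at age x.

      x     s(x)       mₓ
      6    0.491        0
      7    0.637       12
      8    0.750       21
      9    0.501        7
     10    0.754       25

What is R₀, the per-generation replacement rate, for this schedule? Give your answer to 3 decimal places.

11.717

Survivorship from birth: l_x = s_6·s_7·…·s_x.
  l_6 = 0.49100
  l_7 = 0.31277
  l_8 = 0.23458
  l_9 = 0.11752
  l_10 = 0.08861
R₀ = Σ l_x mₓ:
  age 6: 0.49100 × 0 = 0.0000
  age 7: 0.31277 × 12 = 3.7532
  age 8: 0.23458 × 21 = 4.9262
  age 9: 0.11752 × 7 = 0.8226
  age 10: 0.08861 × 25 = 2.2152
R₀ = 0.0000 + 3.7532 + 4.9262 + 0.8226 + 2.2152 = 11.7173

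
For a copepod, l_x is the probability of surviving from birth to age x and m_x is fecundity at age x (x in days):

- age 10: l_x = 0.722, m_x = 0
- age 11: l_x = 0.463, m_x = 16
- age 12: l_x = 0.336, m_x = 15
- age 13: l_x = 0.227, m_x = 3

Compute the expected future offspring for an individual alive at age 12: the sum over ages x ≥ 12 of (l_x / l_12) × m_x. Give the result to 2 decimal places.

l_12 = 0.336. Conditional survival from age 12 to x is l_x / l_12.
  x=12: (0.336/0.336) × 15 = 15.0000
  x=13: (0.227/0.336) × 3 = 2.0268
Sum = 15.0000 + 2.0268 = 17.0268

17.03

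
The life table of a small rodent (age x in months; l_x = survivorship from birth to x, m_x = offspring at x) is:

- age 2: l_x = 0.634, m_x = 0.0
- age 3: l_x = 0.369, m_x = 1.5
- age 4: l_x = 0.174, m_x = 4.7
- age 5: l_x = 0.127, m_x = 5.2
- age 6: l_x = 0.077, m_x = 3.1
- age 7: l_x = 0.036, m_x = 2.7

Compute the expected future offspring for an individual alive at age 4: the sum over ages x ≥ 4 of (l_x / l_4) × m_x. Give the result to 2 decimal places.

l_4 = 0.174. Conditional survival from age 4 to x is l_x / l_4.
  x=4: (0.174/0.174) × 4.7 = 4.7000
  x=5: (0.127/0.174) × 5.2 = 3.7954
  x=6: (0.077/0.174) × 3.1 = 1.3718
  x=7: (0.036/0.174) × 2.7 = 0.5586
Sum = 4.7000 + 3.7954 + 1.3718 + 0.5586 = 10.4259

10.43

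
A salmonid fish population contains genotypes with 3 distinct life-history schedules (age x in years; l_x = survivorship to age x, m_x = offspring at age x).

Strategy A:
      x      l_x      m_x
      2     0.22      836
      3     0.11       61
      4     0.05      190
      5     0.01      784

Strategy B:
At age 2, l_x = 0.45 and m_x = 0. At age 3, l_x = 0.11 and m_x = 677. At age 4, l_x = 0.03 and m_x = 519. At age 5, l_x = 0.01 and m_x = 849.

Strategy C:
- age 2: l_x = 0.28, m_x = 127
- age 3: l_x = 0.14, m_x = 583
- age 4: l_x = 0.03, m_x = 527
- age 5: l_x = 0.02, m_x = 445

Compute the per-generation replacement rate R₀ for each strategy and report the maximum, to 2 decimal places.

Strategy A: R₀ = 0.22×836 + 0.11×61 + 0.05×190 + 0.01×784 = 207.9700
Strategy B: R₀ = 0.45×0 + 0.11×677 + 0.03×519 + 0.01×849 = 98.5300
Strategy C: R₀ = 0.28×127 + 0.14×583 + 0.03×527 + 0.02×445 = 141.8900
Highest R₀: strategy A with 207.9700.

207.97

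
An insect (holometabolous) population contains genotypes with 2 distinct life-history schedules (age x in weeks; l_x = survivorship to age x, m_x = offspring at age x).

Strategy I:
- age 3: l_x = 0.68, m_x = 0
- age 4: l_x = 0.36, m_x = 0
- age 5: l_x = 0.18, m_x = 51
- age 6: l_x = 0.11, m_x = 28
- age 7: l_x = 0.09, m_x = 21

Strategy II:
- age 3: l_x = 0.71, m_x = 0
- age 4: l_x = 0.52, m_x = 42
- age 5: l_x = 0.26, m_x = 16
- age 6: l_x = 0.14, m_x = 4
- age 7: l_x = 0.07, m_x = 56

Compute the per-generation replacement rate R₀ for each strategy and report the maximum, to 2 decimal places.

30.48

Strategy I: R₀ = 0.68×0 + 0.36×0 + 0.18×51 + 0.11×28 + 0.09×21 = 14.1500
Strategy II: R₀ = 0.71×0 + 0.52×42 + 0.26×16 + 0.14×4 + 0.07×56 = 30.4800
Highest R₀: strategy II with 30.4800.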